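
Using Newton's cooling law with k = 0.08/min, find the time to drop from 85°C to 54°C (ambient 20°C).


From T(t) = T_a + (T₀ - T_a)e^(-kt), set T(t) = 54:
(54 - 20) / (85 - 20) = e^(-0.08t), so t = -ln(0.523)/0.08 ≈ 8.1 minutes.


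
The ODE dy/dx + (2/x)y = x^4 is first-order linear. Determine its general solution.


P(x) = 2/x ⇒ μ = x^2.
(x^2 y)' = x^6 ⇒ x^2 y = x^7/(7) + C.
Solve for y: y = (1/7)x^5 + C/x^2.


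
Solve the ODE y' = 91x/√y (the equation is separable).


Separate: √y dy = 91x dx.
Integrate: (2/3)y^(3/2) = (91/2)x² + C.


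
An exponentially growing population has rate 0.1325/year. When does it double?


Exponential growth: P(t) = P₀ e^(0.1325t). Set P(t)/P₀ = 2: e^(0.1325t) = 2.
Solve: t = ln(2)/0.1325 ≈ 5.23 years.


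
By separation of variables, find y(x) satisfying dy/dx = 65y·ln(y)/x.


Separate: dy/[y ln(y)] = 65 dx/x.
Substitute u = ln(y): du/u = 65 dx/x.
Integrate: ln|ln(y)| = 65ln|x| + C₀, hence ln(y) = C·x^65.


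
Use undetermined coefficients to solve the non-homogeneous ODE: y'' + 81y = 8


Homogeneous part: r² + 81 = 0 ⇒ r = ±9i, so y_h = C₁cos(9x) + C₂sin(9x).
Try constant y_p = A; plug in: 81A = 8 ⇒ A = 8/81.
General solution: y = C₁cos(9x) + C₂sin(9x) + 8/81.


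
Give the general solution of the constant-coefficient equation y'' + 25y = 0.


Characteristic equation: r² + 25 = 0.
Discriminant is negative; roots r = 0 ± 5i (complex conjugate pair).
General solution uses e^(α x)(C₁ cos(β x) + C₂ sin(β x)): y = C₁cos(5x) + C₂sin(5x).


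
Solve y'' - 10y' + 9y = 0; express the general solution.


Characteristic equation: r² - 10r + 9 = 0.
Factor: (r - 9)(r - 1) = 0 ⇒ r = 9, 1 (distinct real).
General solution: y = C₁e^(9x) + C₂e^(x).


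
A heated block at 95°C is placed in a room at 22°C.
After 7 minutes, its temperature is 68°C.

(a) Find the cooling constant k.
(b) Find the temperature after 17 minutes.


Newton's law: T(t) = T_a + (T₀ - T_a)e^(-kt).
(a) Use T(7) = 68: (68 - 22)/(95 - 22) = e^(-k·7), so k = -ln(0.630)/7 ≈ 0.0660.
(b) Apply k to t = 17: T(17) = 22 + (73)e^(-1.122) ≈ 45.8°C.


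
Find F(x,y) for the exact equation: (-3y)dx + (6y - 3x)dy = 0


Check exactness: ∂M/∂y = -3 and ∂N/∂x = -3; equal, so the equation is exact.
Integrate M with respect to x (treating y as constant): ∫M dx = -3xy + h(y).
Differentiate w.r.t. y and set equal to N: the x-dependent terms already match, leaving h'(y) = 6y. Integrate: h(y) = 3y^2.
So F(x,y) = 3y^2 - 3xy.
General solution: 3y^2 - 3xy = C.


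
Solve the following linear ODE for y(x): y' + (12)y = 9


P(x) = 12, Q(x) = 9; integrating factor μ = e^(12x).
(μ y)' = 9e^(12x) ⇒ μ y = (3/4)e^(12x) + C.
Divide by μ: y = 3/4 + Ce^(-12x).


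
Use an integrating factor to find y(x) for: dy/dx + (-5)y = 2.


P(x) = -5 ⇒ μ = e^(-5x).
(μ y)' = 2e^(-5x) ⇒ μ y = -(2/5)e^(-5x) + C.
Divide by μ: y = -2/5 + Ce^(5x).


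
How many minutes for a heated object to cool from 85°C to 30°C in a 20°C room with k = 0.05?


From T(t) = T_a + (T₀ - T_a)e^(-kt), set T(t) = 30:
(30 - 20) / (85 - 20) = e^(-0.05t), so t = -ln(0.154)/0.05 ≈ 37.4 minutes.


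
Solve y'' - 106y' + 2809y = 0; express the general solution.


Characteristic equation: r² - 106r + 2809 = 0, i.e. (r - 53)² = 0.
Repeated root r = 53; include an x factor for the second linearly independent solution.
General solution: y = (C₁ + C₂x)e^(53x).


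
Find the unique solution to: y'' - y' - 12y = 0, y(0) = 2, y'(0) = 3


Characteristic roots of r² - r - 12 = 0 are -3, 4.
General solution y = c₁ e^(-3x) + c₂ e^(4x).
Apply y(0) = 2: c₁ + c₂ = 2. Apply y'(0) = 3: -3 c₁ + 4 c₂ = 3.
Solve: c₁ = 5/7, c₂ = 9/7.
Particular solution: y = (5/7)e^(-3x) + (9/7)e^(4x).


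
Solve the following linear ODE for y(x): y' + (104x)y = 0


P(x) = 104x ⇒ μ = e^(52x²).
Q(x) = 0 so μ y is constant: y = Ce^(-52x²).


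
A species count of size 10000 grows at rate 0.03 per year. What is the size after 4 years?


The ODE dP/dt = 0.03P has solution P(t) = P(0)e^(0.03t).
Substitute P(0) = 10000 and t = 4: P(4) = 10000 e^(0.12) ≈ 11275.


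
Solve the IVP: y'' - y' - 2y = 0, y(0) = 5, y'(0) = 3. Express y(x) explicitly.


Characteristic roots of r² - r - 2 = 0 are 2, -1.
General solution y = c₁ e^(2x) + c₂ e^(-x).
Apply y(0) = 5: c₁ + c₂ = 5. Apply y'(0) = 3: 2 c₁ - 1 c₂ = 3.
Solve: c₁ = 8/3, c₂ = 7/3.
Particular solution: y = (8/3)e^(2x) + (7/3)e^(-x).


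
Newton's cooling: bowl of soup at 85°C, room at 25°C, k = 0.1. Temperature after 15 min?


Newton's law: dT/dt = -k(T - T_a) has solution T(t) = T_a + (T₀ - T_a)e^(-kt).
Plug in T_a = 25, T₀ = 85, k = 0.1, t = 15: T(15) = 25 + (60)e^(-1.50) ≈ 38.4°C.


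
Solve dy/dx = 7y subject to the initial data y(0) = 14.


General solution of y' = 7y is y = Ce^(7x).
Apply y(0) = 14: C = 14.
Particular solution: y = 14e^(7x).


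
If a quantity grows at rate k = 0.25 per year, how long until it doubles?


Exponential growth: P(t) = P₀ e^(0.25t). Set P(t)/P₀ = 2: e^(0.25t) = 2.
Solve: t = ln(2)/0.25 ≈ 2.77 years.


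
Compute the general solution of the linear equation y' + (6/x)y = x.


P(x) = 6/x ⇒ μ = x^6.
(x^6 y)' = x^6·x^1 = x^7.
Integrate: x^6 y = x^8/(8) + C.
Solve for y: y = (1/8)x^2 + C/x^6.


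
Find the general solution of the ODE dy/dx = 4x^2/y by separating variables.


Separate variables: y dy = 4x^2 dx.
Integrate both sides: y²/2 = (4/3)x^3 + C₀.
Multiply by 2: y² = (8/3)x^3 + C.


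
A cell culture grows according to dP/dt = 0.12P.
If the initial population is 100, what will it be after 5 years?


The ODE dP/dt = 0.12P has solution P(t) = P(0)e^(0.12t).
Substitute P(0) = 100 and t = 5: P(5) = 100 e^(0.60) ≈ 182.


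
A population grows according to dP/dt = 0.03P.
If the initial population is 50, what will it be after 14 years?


The ODE dP/dt = 0.03P has solution P(t) = P(0)e^(0.03t).
Substitute P(0) = 50 and t = 14: P(14) = 50 e^(0.42) ≈ 76.


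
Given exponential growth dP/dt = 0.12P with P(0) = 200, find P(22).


The ODE dP/dt = 0.12P has solution P(t) = P(0)e^(0.12t).
Substitute P(0) = 200 and t = 22: P(22) = 200 e^(2.64) ≈ 2803.


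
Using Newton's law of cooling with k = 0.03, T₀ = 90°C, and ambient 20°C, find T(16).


Newton's law: dT/dt = -k(T - T_a) has solution T(t) = T_a + (T₀ - T_a)e^(-kt).
Plug in T_a = 20, T₀ = 90, k = 0.03, t = 16: T(16) = 20 + (70)e^(-0.48) ≈ 63.3°C.


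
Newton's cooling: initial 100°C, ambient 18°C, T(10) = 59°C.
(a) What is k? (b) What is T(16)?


Newton's law: T(t) = T_a + (T₀ - T_a)e^(-kt).
(a) Use T(10) = 59: (59 - 18)/(100 - 18) = e^(-k·10), so k = -ln(0.500)/10 ≈ 0.0693.
(b) Apply k to t = 16: T(16) = 18 + (82)e^(-1.109) ≈ 45.0°C.


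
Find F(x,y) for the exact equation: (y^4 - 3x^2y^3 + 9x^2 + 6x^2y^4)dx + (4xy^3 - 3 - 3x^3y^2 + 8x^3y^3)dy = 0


Check exactness: ∂M/∂y = 4y^3 - 9x^2y^2 + 24x^2y^3 and ∂N/∂x = 4y^3 - 9x^2y^2 + 24x^2y^3; equal, so the equation is exact.
Integrate M with respect to x (treating y as constant): ∫M dx = xy^4 - x^3y^3 + 3x^3 + 2x^3y^4 + h(y).
Differentiate w.r.t. y and set equal to N: the x-dependent terms already match, leaving h'(y) = -3. Integrate: h(y) = -3y.
So F(x,y) = xy^4 - 3y - x^3y^3 + 3x^3 + 2x^3y^4.
General solution: xy^4 - 3y - x^3y^3 + 3x^3 + 2x^3y^4 = C.


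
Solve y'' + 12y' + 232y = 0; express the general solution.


Characteristic equation: r² + 12r + 232 = 0.
Discriminant is negative; roots r = -6 ± 14i (complex conjugate pair).
General solution uses e^(α x)(C₁ cos(β x) + C₂ sin(β x)): y = e^(-6x)(C₁cos(14x) + C₂sin(14x)).


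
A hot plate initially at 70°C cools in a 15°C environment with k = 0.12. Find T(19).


Newton's law: dT/dt = -k(T - T_a) has solution T(t) = T_a + (T₀ - T_a)e^(-kt).
Plug in T_a = 15, T₀ = 70, k = 0.12, t = 19: T(19) = 15 + (55)e^(-2.28) ≈ 20.6°C.


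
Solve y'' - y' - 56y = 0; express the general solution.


Characteristic equation: r² - r - 56 = 0.
Factor: (r + 7)(r - 8) = 0 ⇒ r = -7, 8 (distinct real).
General solution: y = C₁e^(-7x) + C₂e^(8x).


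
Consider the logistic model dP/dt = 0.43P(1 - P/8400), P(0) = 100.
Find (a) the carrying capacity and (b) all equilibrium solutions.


Logistic ODE dP/dt = 0.43P(1 - P/8400) has equilibria where dP/dt = 0, i.e. P = 0 or P = 8400.
The coefficient (1 - P/K) = 0 when P = K, identifying K = 8400 as the carrying capacity.
(a) K = 8400; (b) equilibria P = 0 and P = 8400.


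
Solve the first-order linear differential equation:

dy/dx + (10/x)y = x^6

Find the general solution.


P(x) = 10/x ⇒ μ = x^10.
(x^10 y)' = x^16 ⇒ x^10 y = x^17/(17) + C.
Solve for y: y = (1/17)x^7 + C/x^10.


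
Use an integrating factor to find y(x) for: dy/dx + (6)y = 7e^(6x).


P(x) = 6 ⇒ μ = e^(6x).
(μ y)' = 7e^(12x) ⇒ μ y = (7/12)e^(12x) + C.
Divide by μ: y = (7/12)e^(6x) + Ce^(-6x).


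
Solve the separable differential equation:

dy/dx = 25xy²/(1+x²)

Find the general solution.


Separate: dy/y² = 25x/(1+x²) dx.
Integrate LHS: ∫ dy/y² = -1/y.
Integrate RHS via u = 1+x²: (25/2)ln(1+x²) + C.
Result: -1/y = (25/2)ln(1+x²) + C.


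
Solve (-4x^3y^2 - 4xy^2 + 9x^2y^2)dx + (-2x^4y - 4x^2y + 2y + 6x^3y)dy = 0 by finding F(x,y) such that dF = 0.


Check exactness: ∂M/∂y = -8x^3y - 8xy + 18x^2y and ∂N/∂x = -8x^3y - 8xy + 18x^2y; equal, so the equation is exact.
Integrate M with respect to x (treating y as constant): ∫M dx = -x^4y^2 - 2x^2y^2 + 3x^3y^2 + h(y).
Differentiate w.r.t. y and set equal to N: the x-dependent terms already match, leaving h'(y) = 2y. Integrate: h(y) = y^2.
So F(x,y) = -x^4y^2 - 2x^2y^2 + y^2 + 3x^3y^2.
General solution: -x^4y^2 - 2x^2y^2 + y^2 + 3x^3y^2 = C.


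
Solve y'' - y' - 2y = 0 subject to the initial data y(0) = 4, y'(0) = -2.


Characteristic roots of r² - r - 2 = 0 are 2, -1.
General solution y = c₁ e^(2x) + c₂ e^(-x).
Apply y(0) = 4: c₁ + c₂ = 4. Apply y'(0) = -2: 2 c₁ - 1 c₂ = -2.
Solve: c₁ = 2/3, c₂ = 10/3.
Particular solution: y = (2/3)e^(2x) + (10/3)e^(-x).


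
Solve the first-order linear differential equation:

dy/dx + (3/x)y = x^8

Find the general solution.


P(x) = 3/x ⇒ μ = x^3.
(x^3 y)' = x^11 ⇒ x^3 y = x^12/(12) + C.
Solve for y: y = (1/12)x^9 + C/x^3.


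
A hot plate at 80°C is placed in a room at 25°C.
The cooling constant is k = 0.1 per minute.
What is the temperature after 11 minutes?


Newton's law: dT/dt = -k(T - T_a) has solution T(t) = T_a + (T₀ - T_a)e^(-kt).
Plug in T_a = 25, T₀ = 80, k = 0.1, t = 11: T(11) = 25 + (55)e^(-1.10) ≈ 43.3°C.


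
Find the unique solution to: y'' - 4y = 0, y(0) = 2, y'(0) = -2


Characteristic roots of r² - 4 = 0 are -2, 2.
General solution y = c₁ e^(-2x) + c₂ e^(2x).
Apply y(0) = 2: c₁ + c₂ = 2. Apply y'(0) = -2: -2 c₁ + 2 c₂ = -2.
Solve: c₁ = 3/2, c₂ = 1/2.
Particular solution: y = (3/2)e^(-2x) + (1/2)e^(2x).


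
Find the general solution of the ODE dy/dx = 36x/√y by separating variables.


Separate: √y dy = 36x dx.
Integrate: (2/3)y^(3/2) = 18x² + C.


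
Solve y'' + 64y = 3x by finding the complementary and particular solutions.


Homogeneous: r² + 64 = 0 ⇒ r = ±8i, y_h = C₁cos(8x) + C₂sin(8x).
Polynomial forcing; try y_p = Ax + B. Then y_p'' + 64 y_p = 64(Ax + B) = 3x, so B = 0 and A = 3/64.
General solution: y = C₁cos(8x) + C₂sin(8x) + (3/64)x.


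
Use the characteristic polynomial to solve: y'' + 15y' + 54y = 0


Characteristic equation: r² + 15r + 54 = 0.
Factor: (r + 6)(r + 9) = 0 ⇒ r = -6, -9 (distinct real).
General solution: y = C₁e^(-6x) + C₂e^(-9x).


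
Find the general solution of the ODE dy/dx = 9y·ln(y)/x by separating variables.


Separate: dy/[y ln(y)] = 9 dx/x.
Substitute u = ln(y): du/u = 9 dx/x.
Integrate: ln|ln(y)| = 9ln|x| + C₀, hence ln(y) = C·x^9.


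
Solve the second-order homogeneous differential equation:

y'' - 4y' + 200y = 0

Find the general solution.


Characteristic equation: r² - 4r + 200 = 0.
Discriminant is negative; roots r = 2 ± 14i (complex conjugate pair).
General solution uses e^(α x)(C₁ cos(β x) + C₂ sin(β x)): y = e^(2x)(C₁cos(14x) + C₂sin(14x)).


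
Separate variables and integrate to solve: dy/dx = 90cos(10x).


g(y) = 1, so integrate directly: y = ∫ 90cos(10x) dx = 9sin(10x) + C.


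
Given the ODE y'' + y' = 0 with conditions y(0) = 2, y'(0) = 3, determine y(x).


Characteristic roots of r² + r = 0 are -1, 0.
General solution y = c₁ e^(-x) + c₂.
Apply y(0) = 2: c₁ + c₂ = 2. Apply y'(0) = 3: -1 c₁ + 0 c₂ = 3.
Solve: c₁ = -3, c₂ = 5.
Particular solution: y = -3e^(-x) + 5.


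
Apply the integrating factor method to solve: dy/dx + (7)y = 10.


P(x) = 7, Q(x) = 10; integrating factor μ = e^(7x).
(μ y)' = 10e^(7x) ⇒ μ y = (10/7)e^(7x) + C.
Divide by μ: y = 10/7 + Ce^(-7x).


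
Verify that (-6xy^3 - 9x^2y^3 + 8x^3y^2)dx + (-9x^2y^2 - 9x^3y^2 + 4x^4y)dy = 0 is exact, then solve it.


Check exactness: ∂M/∂y = -18xy^2 - 27x^2y^2 + 16x^3y and ∂N/∂x = -18xy^2 - 27x^2y^2 + 16x^3y; equal, so the equation is exact.
Integrate M with respect to x (treating y as constant): ∫M dx = -3x^2y^3 - 3x^3y^3 + 2x^4y^2 + h(y).
Differentiate w.r.t. y and set equal to N: all terms match, so h'(y) = 0 and h is a constant absorbed into C.
General solution: -3x^2y^3 - 3x^3y^3 + 2x^4y^2 = C.


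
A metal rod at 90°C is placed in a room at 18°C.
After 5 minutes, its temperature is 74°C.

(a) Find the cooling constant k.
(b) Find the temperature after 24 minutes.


Newton's law: T(t) = T_a + (T₀ - T_a)e^(-kt).
(a) Use T(5) = 74: (74 - 18)/(90 - 18) = e^(-k·5), so k = -ln(0.778)/5 ≈ 0.0503.
(b) Apply k to t = 24: T(24) = 18 + (72)e^(-1.206) ≈ 39.5°C.


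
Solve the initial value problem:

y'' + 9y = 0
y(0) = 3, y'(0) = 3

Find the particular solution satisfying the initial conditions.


Characteristic roots of r² + 9 = 0 are ±3i, so y = C₁cos(3x) + C₂sin(3x).
Apply y(0) = 3: C₁ = 3. Differentiate and apply y'(0) = 3: 3·C₂ = 3, so C₂ = 1.
Particular solution: y = 3cos(3x) + sin(3x).


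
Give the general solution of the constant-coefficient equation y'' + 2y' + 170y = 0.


Characteristic equation: r² + 2r + 170 = 0.
Discriminant is negative; roots r = -1 ± 13i (complex conjugate pair).
General solution uses e^(α x)(C₁ cos(β x) + C₂ sin(β x)): y = e^(-x)(C₁cos(13x) + C₂sin(13x)).


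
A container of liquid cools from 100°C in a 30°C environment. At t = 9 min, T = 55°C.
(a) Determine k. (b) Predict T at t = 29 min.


Newton's law: T(t) = T_a + (T₀ - T_a)e^(-kt).
(a) Use T(9) = 55: (55 - 30)/(100 - 30) = e^(-k·9), so k = -ln(0.357)/9 ≈ 0.1144.
(b) Apply k to t = 29: T(29) = 30 + (70)e^(-3.318) ≈ 32.5°C.


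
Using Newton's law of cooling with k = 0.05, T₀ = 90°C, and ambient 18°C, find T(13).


Newton's law: dT/dt = -k(T - T_a) has solution T(t) = T_a + (T₀ - T_a)e^(-kt).
Plug in T_a = 18, T₀ = 90, k = 0.05, t = 13: T(13) = 18 + (72)e^(-0.65) ≈ 55.6°C.


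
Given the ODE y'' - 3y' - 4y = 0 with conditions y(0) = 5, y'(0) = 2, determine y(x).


Characteristic roots of r² - 3r - 4 = 0 are -1, 4.
General solution y = c₁ e^(-x) + c₂ e^(4x).
Apply y(0) = 5: c₁ + c₂ = 5. Apply y'(0) = 2: -1 c₁ + 4 c₂ = 2.
Solve: c₁ = 18/5, c₂ = 7/5.
Particular solution: y = (18/5)e^(-x) + (7/5)e^(4x).


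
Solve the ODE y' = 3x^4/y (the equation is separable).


Separate variables: y dy = 3x^4 dx.
Integrate both sides: y²/2 = (3/5)x^5 + C₀.
Multiply by 2: y² = (6/5)x^5 + C.


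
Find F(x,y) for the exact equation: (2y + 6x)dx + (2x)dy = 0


Check exactness: ∂M/∂y = 2 and ∂N/∂x = 2; equal, so the equation is exact.
Integrate M with respect to x (treating y as constant): ∫M dx = 2xy + 3x^2 + h(y).
Differentiate w.r.t. y and set equal to N: all terms match, so h'(y) = 0 and h is a constant absorbed into C.
General solution: 2xy + 3x^2 = C.


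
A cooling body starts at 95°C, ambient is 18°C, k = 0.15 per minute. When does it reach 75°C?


From T(t) = T_a + (T₀ - T_a)e^(-kt), set T(t) = 75:
(75 - 18) / (95 - 18) = e^(-0.15t), so t = -ln(0.740)/0.15 ≈ 2.0 minutes.


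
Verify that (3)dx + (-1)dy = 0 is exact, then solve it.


Check exactness: ∂M/∂y = 0 and ∂N/∂x = 0; equal, so the equation is exact.
Integrate M with respect to x (treating y as constant): ∫M dx = 3x + h(y).
Differentiate w.r.t. y and set equal to N: the x-dependent terms already match, leaving h'(y) = -1. Integrate: h(y) = -y.
So F(x,y) = 3x - y.
General solution: 3x - y = C.


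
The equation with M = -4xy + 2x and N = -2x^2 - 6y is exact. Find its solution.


Check exactness: ∂M/∂y = -4x and ∂N/∂x = -4x; equal, so the equation is exact.
Integrate M with respect to x (treating y as constant): ∫M dx = -2x^2y + x^2 + h(y).
Differentiate w.r.t. y and set equal to N: the x-dependent terms already match, leaving h'(y) = -6y. Integrate: h(y) = -3y^2.
So F(x,y) = -2x^2y + x^2 - 3y^2.
General solution: -2x^2y + x^2 - 3y^2 = C.


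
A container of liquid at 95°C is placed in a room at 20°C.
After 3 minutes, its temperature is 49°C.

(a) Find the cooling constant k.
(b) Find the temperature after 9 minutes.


Newton's law: T(t) = T_a + (T₀ - T_a)e^(-kt).
(a) Use T(3) = 49: (49 - 20)/(95 - 20) = e^(-k·3), so k = -ln(0.387)/3 ≈ 0.3167.
(b) Apply k to t = 9: T(9) = 20 + (75)e^(-2.851) ≈ 24.3°C.


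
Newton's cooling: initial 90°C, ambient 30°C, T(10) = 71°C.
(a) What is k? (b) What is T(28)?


Newton's law: T(t) = T_a + (T₀ - T_a)e^(-kt).
(a) Use T(10) = 71: (71 - 30)/(90 - 30) = e^(-k·10), so k = -ln(0.683)/10 ≈ 0.0381.
(b) Apply k to t = 28: T(28) = 30 + (60)e^(-1.066) ≈ 50.7°C.


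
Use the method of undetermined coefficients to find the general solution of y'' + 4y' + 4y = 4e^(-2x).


Characteristic polynomial (r + 2)² = 0; repeated root r = -2.
y_h = (C₁ + C₂x)e^(-2x). Forcing matches the repeated root (resonance), so try y_p = Ax² e^(-2x).
Substitute and solve for A: 2A = 4, so A = 2.
General solution: y = (C₁ + C₂x + 2x²)e^(-2x).


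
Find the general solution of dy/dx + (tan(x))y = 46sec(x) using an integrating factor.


P(x) = tan(x) ⇒ μ = e^(∫tan(x)dx) = sec(x).
(sec(x) y)' = 46sec²(x) ⇒ sec(x) y = 46tan(x) + C.
Multiply by cos(x): y = 46sin(x) + C·cos(x).


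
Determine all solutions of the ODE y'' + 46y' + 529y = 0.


Characteristic equation: r² + 46r + 529 = 0, i.e. (r + 23)² = 0.
Repeated root r = -23; include an x factor for the second linearly independent solution.
General solution: y = (C₁ + C₂x)e^(-23x).


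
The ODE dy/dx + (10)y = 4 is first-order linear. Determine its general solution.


P(x) = 10, Q(x) = 4; integrating factor μ = e^(10x).
(μ y)' = 4e^(10x) ⇒ μ y = (2/5)e^(10x) + C.
Divide by μ: y = 2/5 + Ce^(-10x).


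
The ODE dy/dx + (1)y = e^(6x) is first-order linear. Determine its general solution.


P(x) = 1 ⇒ μ = e^(x).
(μ y)' = e^(7x) ⇒ μ y = e^(7x)/7 + C.
Divide by μ: y = (1/7)e^(6x) + Ce^(-x).


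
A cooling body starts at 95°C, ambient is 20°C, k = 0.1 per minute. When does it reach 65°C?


From T(t) = T_a + (T₀ - T_a)e^(-kt), set T(t) = 65:
(65 - 20) / (95 - 20) = e^(-0.1t), so t = -ln(0.600)/0.1 ≈ 5.1 minutes.


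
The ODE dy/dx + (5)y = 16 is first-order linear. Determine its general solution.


P(x) = 5, Q(x) = 16; integrating factor μ = e^(5x).
(μ y)' = 16e^(5x) ⇒ μ y = (16/5)e^(5x) + C.
Divide by μ: y = 16/5 + Ce^(-5x).


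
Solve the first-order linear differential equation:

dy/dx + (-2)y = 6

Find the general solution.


P(x) = -2 ⇒ μ = e^(-2x).
(μ y)' = 6e^(-2x) ⇒ μ y = -3e^(-2x) + C.
Divide by μ: y = -3 + Ce^(2x).


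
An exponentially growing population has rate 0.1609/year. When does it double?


Exponential growth: P(t) = P₀ e^(0.1609t). Set P(t)/P₀ = 2: e^(0.1609t) = 2.
Solve: t = ln(2)/0.1609 ≈ 4.31 years.


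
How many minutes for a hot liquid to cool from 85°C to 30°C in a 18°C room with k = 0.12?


From T(t) = T_a + (T₀ - T_a)e^(-kt), set T(t) = 30:
(30 - 18) / (85 - 18) = e^(-0.12t), so t = -ln(0.179)/0.12 ≈ 14.3 minutes.


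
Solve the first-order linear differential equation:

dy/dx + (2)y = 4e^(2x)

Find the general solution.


P(x) = 2 ⇒ μ = e^(2x).
(μ y)' = 4e^(4x) ⇒ μ y = (4/4)e^(4x) + C.
Divide by μ: y = e^(2x) + Ce^(-2x).


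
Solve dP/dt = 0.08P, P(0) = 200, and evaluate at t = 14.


The ODE dP/dt = 0.08P has solution P(t) = P(0)e^(0.08t).
Substitute P(0) = 200 and t = 14: P(14) = 200 e^(1.12) ≈ 613.


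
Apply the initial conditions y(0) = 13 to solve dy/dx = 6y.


General solution of y' = 6y is y = Ce^(6x).
Apply y(0) = 13: C = 13.
Particular solution: y = 13e^(6x).


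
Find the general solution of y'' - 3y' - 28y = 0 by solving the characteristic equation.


Characteristic equation: r² - 3r - 28 = 0.
Factor: (r + 4)(r - 7) = 0 ⇒ r = -4, 7 (distinct real).
General solution: y = C₁e^(-4x) + C₂e^(7x).


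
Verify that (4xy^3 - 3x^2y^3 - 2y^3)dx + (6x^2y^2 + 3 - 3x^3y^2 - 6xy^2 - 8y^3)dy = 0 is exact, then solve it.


Check exactness: ∂M/∂y = 12xy^2 - 9x^2y^2 - 6y^2 and ∂N/∂x = 12xy^2 - 9x^2y^2 - 6y^2; equal, so the equation is exact.
Integrate M with respect to x (treating y as constant): ∫M dx = 2x^2y^3 - x^3y^3 - 2xy^3 + h(y).
Differentiate w.r.t. y and set equal to N: the x-dependent terms already match, leaving h'(y) = 3 - 8y^3. Integrate: h(y) = 3y - 2y^4.
So F(x,y) = 2x^2y^3 + 3y - x^3y^3 - 2xy^3 - 2y^4.
General solution: 2x^2y^3 + 3y - x^3y^3 - 2xy^3 - 2y^4 = C.


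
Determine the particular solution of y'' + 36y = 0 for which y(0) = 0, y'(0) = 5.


Characteristic roots of r² + 36 = 0 are ±6i, so y = C₁cos(6x) + C₂sin(6x).
Apply y(0) = 0: C₁ = 0. Differentiate and apply y'(0) = 5: 6·C₂ = 5, so C₂ = 5/6.
Particular solution: y = (5/6)sin(6x).


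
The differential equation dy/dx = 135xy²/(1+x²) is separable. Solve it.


Separate: dy/y² = 135x/(1+x²) dx.
Integrate LHS: ∫ dy/y² = -1/y.
Integrate RHS via u = 1+x²: (135/2)ln(1+x²) + C.
Result: -1/y = (135/2)ln(1+x²) + C.


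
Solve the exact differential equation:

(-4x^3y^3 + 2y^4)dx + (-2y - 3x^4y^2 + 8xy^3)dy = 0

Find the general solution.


Check exactness: ∂M/∂y = -12x^3y^2 + 8y^3 and ∂N/∂x = -12x^3y^2 + 8y^3; equal, so the equation is exact.
Integrate M with respect to x (treating y as constant): ∫M dx = -x^4y^3 + 2xy^4 + h(y).
Differentiate w.r.t. y and set equal to N: the x-dependent terms already match, leaving h'(y) = -2y. Integrate: h(y) = -y^2.
So F(x,y) = -y^2 - x^4y^3 + 2xy^4.
General solution: -y^2 - x^4y^3 + 2xy^4 = C.


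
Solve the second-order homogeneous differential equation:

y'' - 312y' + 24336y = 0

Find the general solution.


Characteristic equation: r² - 312r + 24336 = 0, i.e. (r - 156)² = 0.
Repeated root r = 156; include an x factor for the second linearly independent solution.
General solution: y = (C₁ + C₂x)e^(156x).


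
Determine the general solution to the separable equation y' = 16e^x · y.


Separate variables: dy/y = 16e^x dx.
Integrate: ln|y| = 16e^x + C₀.
Exponentiate: y = Ce^(16e^x).


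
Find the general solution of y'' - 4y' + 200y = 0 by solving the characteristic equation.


Characteristic equation: r² - 4r + 200 = 0.
Discriminant is negative; roots r = 2 ± 14i (complex conjugate pair).
General solution uses e^(α x)(C₁ cos(β x) + C₂ sin(β x)): y = e^(2x)(C₁cos(14x) + C₂sin(14x)).


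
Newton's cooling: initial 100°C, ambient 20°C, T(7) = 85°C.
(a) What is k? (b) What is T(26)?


Newton's law: T(t) = T_a + (T₀ - T_a)e^(-kt).
(a) Use T(7) = 85: (85 - 20)/(100 - 20) = e^(-k·7), so k = -ln(0.812)/7 ≈ 0.0297.
(b) Apply k to t = 26: T(26) = 20 + (80)e^(-0.771) ≈ 57.0°C.


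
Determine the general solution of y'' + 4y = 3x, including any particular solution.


Homogeneous: r² + 4 = 0 ⇒ r = ±2i, y_h = C₁cos(2x) + C₂sin(2x).
Polynomial forcing; try y_p = Ax + B. Then y_p'' + 4 y_p = 4(Ax + B) = 3x, so B = 0 and A = 3/4.
General solution: y = C₁cos(2x) + C₂sin(2x) + (3/4)x.


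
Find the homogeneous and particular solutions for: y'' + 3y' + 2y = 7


Characteristic roots of r² + 3r + 2 = 0 are -2, -1.
y_h = C₁e^(-2x) + C₂e^(-x).
Constant forcing; try y_p = A. Then 2A = 7 ⇒ A = 7/2.
General solution: y = C₁e^(-2x) + C₂e^(-x) + 7/2.


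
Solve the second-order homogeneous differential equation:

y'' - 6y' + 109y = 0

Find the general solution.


Characteristic equation: r² - 6r + 109 = 0.
Discriminant is negative; roots r = 3 ± 10i (complex conjugate pair).
General solution uses e^(α x)(C₁ cos(β x) + C₂ sin(β x)): y = e^(3x)(C₁cos(10x) + C₂sin(10x)).


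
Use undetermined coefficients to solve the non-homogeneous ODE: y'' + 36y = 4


Homogeneous part: r² + 36 = 0 ⇒ r = ±6i, so y_h = C₁cos(6x) + C₂sin(6x).
Try constant y_p = A; plug in: 36A = 4 ⇒ A = 1/9.
General solution: y = C₁cos(6x) + C₂sin(6x) + 1/9.


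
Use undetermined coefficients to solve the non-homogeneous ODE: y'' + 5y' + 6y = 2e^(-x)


Characteristic roots of r² + 5r + 6 = 0 are -3, -2.
y_h = C₁e^(-3x) + C₂e^(-2x).
Forcing exponent -1 is not a characteristic root; try y_p = Ae^(-x).
Substitute: A·(1 + (5)·-1 + (6)) = A·2 = 2, so A = 1.
General solution: y = C₁e^(-3x) + C₂e^(-2x) + e^(-x).


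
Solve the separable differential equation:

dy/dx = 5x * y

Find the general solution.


Separate variables: dy/y = 5x dx.
Integrate: ln|y| = (5/2)x^2 + C₀.
Exponentiate: y = Ce^((5/2)x^2).


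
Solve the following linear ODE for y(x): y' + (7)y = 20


P(x) = 7, Q(x) = 20; integrating factor μ = e^(7x).
(μ y)' = 20e^(7x) ⇒ μ y = (20/7)e^(7x) + C.
Divide by μ: y = 20/7 + Ce^(-7x).


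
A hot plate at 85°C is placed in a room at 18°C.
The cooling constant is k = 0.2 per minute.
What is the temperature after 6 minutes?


Newton's law: dT/dt = -k(T - T_a) has solution T(t) = T_a + (T₀ - T_a)e^(-kt).
Plug in T_a = 18, T₀ = 85, k = 0.2, t = 6: T(6) = 18 + (67)e^(-1.20) ≈ 38.2°C.


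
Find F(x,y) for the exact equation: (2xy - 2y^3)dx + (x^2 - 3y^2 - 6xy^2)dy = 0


Check exactness: ∂M/∂y = 2x - 6y^2 and ∂N/∂x = 2x - 6y^2; equal, so the equation is exact.
Integrate M with respect to x (treating y as constant): ∫M dx = x^2y - 2xy^3 + h(y).
Differentiate w.r.t. y and set equal to N: the x-dependent terms already match, leaving h'(y) = -3y^2. Integrate: h(y) = -y^3.
So F(x,y) = x^2y - y^3 - 2xy^3.
General solution: x^2y - y^3 - 2xy^3 = C.


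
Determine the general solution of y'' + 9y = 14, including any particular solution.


Homogeneous part: r² + 9 = 0 ⇒ r = ±3i, so y_h = C₁cos(3x) + C₂sin(3x).
Try constant y_p = A; plug in: 9A = 14 ⇒ A = 14/9.
General solution: y = C₁cos(3x) + C₂sin(3x) + 14/9.


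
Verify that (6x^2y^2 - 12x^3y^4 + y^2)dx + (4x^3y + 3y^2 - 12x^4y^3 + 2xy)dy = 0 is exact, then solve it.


Check exactness: ∂M/∂y = 12x^2y - 48x^3y^3 + 2y and ∂N/∂x = 12x^2y - 48x^3y^3 + 2y; equal, so the equation is exact.
Integrate M with respect to x (treating y as constant): ∫M dx = 2x^3y^2 - 3x^4y^4 + xy^2 + h(y).
Differentiate w.r.t. y and set equal to N: the x-dependent terms already match, leaving h'(y) = 3y^2. Integrate: h(y) = y^3.
So F(x,y) = 2x^3y^2 + y^3 - 3x^4y^4 + xy^2.
General solution: 2x^3y^2 + y^3 - 3x^4y^4 + xy^2 = C.


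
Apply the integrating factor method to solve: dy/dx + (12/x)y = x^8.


P(x) = 12/x ⇒ μ = x^12.
(x^12 y)' = x^20 ⇒ x^12 y = x^21/(21) + C.
Solve for y: y = (1/21)x^9 + C/x^12.


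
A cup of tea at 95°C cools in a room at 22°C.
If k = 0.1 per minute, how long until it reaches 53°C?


From T(t) = T_a + (T₀ - T_a)e^(-kt), set T(t) = 53:
(53 - 22) / (95 - 22) = e^(-0.1t), so t = -ln(0.425)/0.1 ≈ 8.6 minutes.


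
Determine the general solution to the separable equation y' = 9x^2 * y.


Separate variables: dy/y = 9x^2 dx.
Integrate: ln|y| = 3x^3 + C₀.
Exponentiate: y = Ce^(3x^3).


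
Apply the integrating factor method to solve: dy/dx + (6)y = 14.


P(x) = 6, Q(x) = 14; integrating factor μ = e^(6x).
(μ y)' = 14e^(6x) ⇒ μ y = (7/3)e^(6x) + C.
Divide by μ: y = 7/3 + Ce^(-6x).


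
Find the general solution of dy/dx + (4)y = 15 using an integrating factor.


P(x) = 4, Q(x) = 15; integrating factor μ = e^(4x).
(μ y)' = 15e^(4x) ⇒ μ y = (15/4)e^(4x) + C.
Divide by μ: y = 15/4 + Ce^(-4x).


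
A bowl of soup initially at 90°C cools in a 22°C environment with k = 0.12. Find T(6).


Newton's law: dT/dt = -k(T - T_a) has solution T(t) = T_a + (T₀ - T_a)e^(-kt).
Plug in T_a = 22, T₀ = 90, k = 0.12, t = 6: T(6) = 22 + (68)e^(-0.72) ≈ 55.1°C.


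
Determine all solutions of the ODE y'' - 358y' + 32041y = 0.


Characteristic equation: r² - 358r + 32041 = 0, i.e. (r - 179)² = 0.
Repeated root r = 179; include an x factor for the second linearly independent solution.
General solution: y = (C₁ + C₂x)e^(179x).


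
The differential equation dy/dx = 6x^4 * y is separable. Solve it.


Separate variables: dy/y = 6x^4 dx.
Integrate: ln|y| = (6/5)x^5 + C₀.
Exponentiate: y = Ce^((6/5)x^5).


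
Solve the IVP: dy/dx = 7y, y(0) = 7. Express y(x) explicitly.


General solution of y' = 7y is y = Ce^(7x).
Apply y(0) = 7: C = 7.
Particular solution: y = 7e^(7x).


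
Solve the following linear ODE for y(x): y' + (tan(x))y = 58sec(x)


P(x) = tan(x) ⇒ μ = e^(∫tan(x)dx) = sec(x).
(sec(x) y)' = 58sec²(x) ⇒ sec(x) y = 58tan(x) + C.
Multiply by cos(x): y = 58sin(x) + C·cos(x).


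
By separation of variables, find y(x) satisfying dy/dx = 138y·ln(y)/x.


Separate: dy/[y ln(y)] = 138 dx/x.
Substitute u = ln(y): du/u = 138 dx/x.
Integrate: ln|ln(y)| = 138ln|x| + C₀, hence ln(y) = C·x^138.


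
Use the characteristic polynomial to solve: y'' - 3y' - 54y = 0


Characteristic equation: r² - 3r - 54 = 0.
Factor: (r - 9)(r + 6) = 0 ⇒ r = 9, -6 (distinct real).
General solution: y = C₁e^(9x) + C₂e^(-6x).


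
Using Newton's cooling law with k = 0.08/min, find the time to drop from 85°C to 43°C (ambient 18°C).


From T(t) = T_a + (T₀ - T_a)e^(-kt), set T(t) = 43:
(43 - 18) / (85 - 18) = e^(-0.08t), so t = -ln(0.373)/0.08 ≈ 12.3 minutes.


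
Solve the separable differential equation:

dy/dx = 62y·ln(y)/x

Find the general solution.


Separate: dy/[y ln(y)] = 62 dx/x.
Substitute u = ln(y): du/u = 62 dx/x.
Integrate: ln|ln(y)| = 62ln|x| + C₀, hence ln(y) = C·x^62.


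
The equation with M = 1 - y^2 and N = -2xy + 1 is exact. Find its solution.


Check exactness: ∂M/∂y = -2y and ∂N/∂x = -2y; equal, so the equation is exact.
Integrate M with respect to x (treating y as constant): ∫M dx = x - xy^2 + h(y).
Differentiate w.r.t. y and set equal to N: the x-dependent terms already match, leaving h'(y) = 1. Integrate: h(y) = y.
So F(x,y) = x - xy^2 + y.
General solution: x - xy^2 + y = C.


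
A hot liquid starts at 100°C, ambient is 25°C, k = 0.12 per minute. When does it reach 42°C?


From T(t) = T_a + (T₀ - T_a)e^(-kt), set T(t) = 42:
(42 - 25) / (100 - 25) = e^(-0.12t), so t = -ln(0.227)/0.12 ≈ 12.4 minutes.


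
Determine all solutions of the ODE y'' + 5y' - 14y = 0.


Characteristic equation: r² + 5r - 14 = 0.
Factor: (r + 7)(r - 2) = 0 ⇒ r = -7, 2 (distinct real).
General solution: y = C₁e^(-7x) + C₂e^(2x).


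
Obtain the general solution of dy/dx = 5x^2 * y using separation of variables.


Separate variables: dy/y = 5x^2 dx.
Integrate: ln|y| = (5/3)x^3 + C₀.
Exponentiate: y = Ce^((5/3)x^3).


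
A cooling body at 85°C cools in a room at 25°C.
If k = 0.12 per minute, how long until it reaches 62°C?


From T(t) = T_a + (T₀ - T_a)e^(-kt), set T(t) = 62:
(62 - 25) / (85 - 25) = e^(-0.12t), so t = -ln(0.617)/0.12 ≈ 4.0 minutes.


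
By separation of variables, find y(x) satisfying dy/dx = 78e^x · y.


Separate variables: dy/y = 78e^x dx.
Integrate: ln|y| = 78e^x + C₀.
Exponentiate: y = Ce^(78e^x).


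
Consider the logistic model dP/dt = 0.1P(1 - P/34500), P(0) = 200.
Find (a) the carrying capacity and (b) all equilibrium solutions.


Logistic ODE dP/dt = 0.1P(1 - P/34500) has equilibria where dP/dt = 0, i.e. P = 0 or P = 34500.
The coefficient (1 - P/K) = 0 when P = K, identifying K = 34500 as the carrying capacity.
(a) K = 34500; (b) equilibria P = 0 and P = 34500.


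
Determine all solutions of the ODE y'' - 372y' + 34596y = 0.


Characteristic equation: r² - 372r + 34596 = 0, i.e. (r - 186)² = 0.
Repeated root r = 186; include an x factor for the second linearly independent solution.
General solution: y = (C₁ + C₂x)e^(186x).


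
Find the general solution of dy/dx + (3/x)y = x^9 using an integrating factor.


P(x) = 3/x ⇒ μ = x^3.
(x^3 y)' = x^3·x^9 = x^12.
Integrate: x^3 y = x^13/(13) + C.
Solve for y: y = (1/13)x^10 + C/x^3.


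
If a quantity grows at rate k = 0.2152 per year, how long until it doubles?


Exponential growth: P(t) = P₀ e^(0.2152t). Set P(t)/P₀ = 2: e^(0.2152t) = 2.
Solve: t = ln(2)/0.2152 ≈ 3.22 years.


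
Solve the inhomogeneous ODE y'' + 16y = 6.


Homogeneous part: r² + 16 = 0 ⇒ r = ±4i, so y_h = C₁cos(4x) + C₂sin(4x).
Try constant y_p = A; plug in: 16A = 6 ⇒ A = 3/8.
General solution: y = C₁cos(4x) + C₂sin(4x) + 3/8.


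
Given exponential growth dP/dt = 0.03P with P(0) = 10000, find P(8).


The ODE dP/dt = 0.03P has solution P(t) = P(0)e^(0.03t).
Substitute P(0) = 10000 and t = 8: P(8) = 10000 e^(0.24) ≈ 12712.


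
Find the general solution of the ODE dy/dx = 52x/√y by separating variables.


Separate: √y dy = 52x dx.
Integrate: (2/3)y^(3/2) = 26x² + C.


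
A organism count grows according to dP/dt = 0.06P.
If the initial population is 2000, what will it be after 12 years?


The ODE dP/dt = 0.06P has solution P(t) = P(0)e^(0.06t).
Substitute P(0) = 2000 and t = 12: P(12) = 2000 e^(0.72) ≈ 4109.


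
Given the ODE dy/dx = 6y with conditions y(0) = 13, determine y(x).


General solution of y' = 6y is y = Ce^(6x).
Apply y(0) = 13: C = 13.
Particular solution: y = 13e^(6x).


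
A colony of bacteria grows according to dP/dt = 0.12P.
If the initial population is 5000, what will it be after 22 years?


The ODE dP/dt = 0.12P has solution P(t) = P(0)e^(0.12t).
Substitute P(0) = 5000 and t = 22: P(22) = 5000 e^(2.64) ≈ 70066.


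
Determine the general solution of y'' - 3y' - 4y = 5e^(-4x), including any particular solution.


Characteristic roots of r² - 3r - 4 = 0 are 4, -1.
y_h = C₁e^(4x) + C₂e^(-x).
Forcing exponent -4 is not a characteristic root; try y_p = Ae^(-4x).
Substitute: A·(16 + (-3)·-4 + (-4)) = A·24 = 5, so A = 5/24.
General solution: y = C₁e^(4x) + C₂e^(-x) + (5/24)e^(-4x).


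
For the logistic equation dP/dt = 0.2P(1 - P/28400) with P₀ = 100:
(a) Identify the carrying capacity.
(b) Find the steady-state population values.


Logistic ODE dP/dt = 0.2P(1 - P/28400) has equilibria where dP/dt = 0, i.e. P = 0 or P = 28400.
The coefficient (1 - P/K) = 0 when P = K, identifying K = 28400 as the carrying capacity.
(a) K = 28400; (b) equilibria P = 0 and P = 28400.


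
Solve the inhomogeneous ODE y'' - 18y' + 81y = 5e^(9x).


Characteristic polynomial (r - 9)² = 0; repeated root r = 9.
y_h = (C₁ + C₂x)e^(9x). Forcing matches the repeated root (resonance), so try y_p = Ax² e^(9x).
Substitute and solve for A: 2A = 5, so A = 5/2.
General solution: y = (C₁ + C₂x + (5/2)x²)e^(9x).


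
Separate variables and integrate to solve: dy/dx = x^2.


Integrate both sides with respect to x: y = ∫ x^2 dx = (1/3)x^3 + C.


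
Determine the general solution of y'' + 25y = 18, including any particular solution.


Homogeneous part: r² + 25 = 0 ⇒ r = ±5i, so y_h = C₁cos(5x) + C₂sin(5x).
Try constant y_p = A; plug in: 25A = 18 ⇒ A = 18/25.
General solution: y = C₁cos(5x) + C₂sin(5x) + 18/25.


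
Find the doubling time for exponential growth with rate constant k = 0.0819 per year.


Exponential growth: P(t) = P₀ e^(0.0819t). Set P(t)/P₀ = 2: e^(0.0819t) = 2.
Solve: t = ln(2)/0.0819 ≈ 8.46 years.


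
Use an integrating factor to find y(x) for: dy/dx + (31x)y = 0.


P(x) = 31x ⇒ μ = e^((31/2)x²).
Q(x) = 0 so μ y is constant: y = Ce^(-(31/2)x²).


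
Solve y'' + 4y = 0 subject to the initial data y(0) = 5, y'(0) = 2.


Characteristic roots of r² + 4 = 0 are ±2i, so y = C₁cos(2x) + C₂sin(2x).
Apply y(0) = 5: C₁ = 5. Differentiate and apply y'(0) = 2: 2·C₂ = 2, so C₂ = 1.
Particular solution: y = 5cos(2x) + sin(2x).


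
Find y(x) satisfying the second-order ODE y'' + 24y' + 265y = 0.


Characteristic equation: r² + 24r + 265 = 0.
Discriminant is negative; roots r = -12 ± 11i (complex conjugate pair).
General solution uses e^(α x)(C₁ cos(β x) + C₂ sin(β x)): y = e^(-12x)(C₁cos(11x) + C₂sin(11x)).


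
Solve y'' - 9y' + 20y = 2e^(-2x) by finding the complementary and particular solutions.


Characteristic roots of r² - 9r + 20 = 0 are 5, 4.
y_h = C₁e^(5x) + C₂e^(4x).
Forcing exponent -2 is not a characteristic root; try y_p = Ae^(-2x).
Substitute: A·(4 + (-9)·-2 + (20)) = A·42 = 2, so A = 1/21.
General solution: y = C₁e^(5x) + C₂e^(4x) + (1/21)e^(-2x).


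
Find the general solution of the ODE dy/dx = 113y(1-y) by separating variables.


Separate: dy/[y(1-y)] = 113 dx.
Partial fractions: 1/[y(1-y)] = 1/y + 1/(1-y).
Integrate: ln|y/(1-y)| = 113x + C₀.
Solve for y: y = 1/(1 + Ce^(-113x)).


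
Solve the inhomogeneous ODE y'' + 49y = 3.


Homogeneous part: r² + 49 = 0 ⇒ r = ±7i, so y_h = C₁cos(7x) + C₂sin(7x).
Try constant y_p = A; plug in: 49A = 3 ⇒ A = 3/49.
General solution: y = C₁cos(7x) + C₂sin(7x) + 3/49.


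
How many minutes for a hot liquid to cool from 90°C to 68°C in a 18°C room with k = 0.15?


From T(t) = T_a + (T₀ - T_a)e^(-kt), set T(t) = 68:
(68 - 18) / (90 - 18) = e^(-0.15t), so t = -ln(0.694)/0.15 ≈ 2.4 minutes.


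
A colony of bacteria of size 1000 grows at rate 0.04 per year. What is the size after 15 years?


The ODE dP/dt = 0.04P has solution P(t) = P(0)e^(0.04t).
Substitute P(0) = 1000 and t = 15: P(15) = 1000 e^(0.60) ≈ 1822.


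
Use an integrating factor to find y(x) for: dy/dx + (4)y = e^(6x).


P(x) = 4 ⇒ μ = e^(4x).
(μ y)' = e^(10x) ⇒ μ y = e^(10x)/10 + C.
Divide by μ: y = (1/10)e^(6x) + Ce^(-4x).


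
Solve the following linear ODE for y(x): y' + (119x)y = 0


P(x) = 119x ⇒ μ = e^((119/2)x²).
Q(x) = 0 so μ y is constant: y = Ce^(-(119/2)x²).


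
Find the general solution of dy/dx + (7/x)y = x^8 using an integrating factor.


P(x) = 7/x ⇒ μ = x^7.
(x^7 y)' = x^15 ⇒ x^7 y = x^16/(16) + C.
Solve for y: y = (1/16)x^9 + C/x^7.


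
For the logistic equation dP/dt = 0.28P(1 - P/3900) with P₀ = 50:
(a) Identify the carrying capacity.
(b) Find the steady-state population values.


Logistic ODE dP/dt = 0.28P(1 - P/3900) has equilibria where dP/dt = 0, i.e. P = 0 or P = 3900.
The coefficient (1 - P/K) = 0 when P = K, identifying K = 3900 as the carrying capacity.
(a) K = 3900; (b) equilibria P = 0 and P = 3900.


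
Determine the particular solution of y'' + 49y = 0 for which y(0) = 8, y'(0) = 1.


Characteristic roots of r² + 49 = 0 are ±7i, so y = C₁cos(7x) + C₂sin(7x).
Apply y(0) = 8: C₁ = 8. Differentiate and apply y'(0) = 1: 7·C₂ = 1, so C₂ = 1/7.
Particular solution: y = 8cos(7x) + (1/7)sin(7x).
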